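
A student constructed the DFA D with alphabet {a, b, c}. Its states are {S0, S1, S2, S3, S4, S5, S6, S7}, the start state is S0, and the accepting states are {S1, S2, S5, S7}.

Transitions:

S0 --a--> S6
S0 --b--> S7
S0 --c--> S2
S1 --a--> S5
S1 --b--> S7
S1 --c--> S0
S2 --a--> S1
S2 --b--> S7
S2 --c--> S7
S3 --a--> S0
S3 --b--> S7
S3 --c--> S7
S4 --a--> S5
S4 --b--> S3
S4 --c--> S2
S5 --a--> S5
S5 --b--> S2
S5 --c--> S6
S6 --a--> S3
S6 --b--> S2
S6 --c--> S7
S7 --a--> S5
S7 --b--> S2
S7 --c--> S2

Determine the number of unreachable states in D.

1

Starting at S0 and following transitions, the reachable set is {S0, S1, S2, S3, S5, S6, S7}. That leaves S4 unreachable — 1 in total.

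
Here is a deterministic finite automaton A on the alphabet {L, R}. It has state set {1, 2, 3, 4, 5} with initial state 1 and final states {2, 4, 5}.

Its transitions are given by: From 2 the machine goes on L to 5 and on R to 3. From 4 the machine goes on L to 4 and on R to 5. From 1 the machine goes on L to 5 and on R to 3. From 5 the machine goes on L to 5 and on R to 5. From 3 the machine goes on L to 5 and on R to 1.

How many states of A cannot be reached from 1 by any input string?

2

No path from 1 leads to 2, 4; the other 3 states are all reachable.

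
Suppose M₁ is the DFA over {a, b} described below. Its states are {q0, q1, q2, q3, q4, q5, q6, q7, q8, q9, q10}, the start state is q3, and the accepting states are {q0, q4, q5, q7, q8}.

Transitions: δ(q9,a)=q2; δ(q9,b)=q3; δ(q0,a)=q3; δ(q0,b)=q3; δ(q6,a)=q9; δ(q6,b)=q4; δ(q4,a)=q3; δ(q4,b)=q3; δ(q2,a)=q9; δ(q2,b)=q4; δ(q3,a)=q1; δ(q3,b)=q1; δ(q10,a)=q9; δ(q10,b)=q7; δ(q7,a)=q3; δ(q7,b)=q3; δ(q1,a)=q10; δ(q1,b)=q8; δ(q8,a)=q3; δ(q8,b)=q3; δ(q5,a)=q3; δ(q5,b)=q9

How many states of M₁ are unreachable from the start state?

3

No path from q3 leads to q0, q5, q6; the other 8 states are all reachable.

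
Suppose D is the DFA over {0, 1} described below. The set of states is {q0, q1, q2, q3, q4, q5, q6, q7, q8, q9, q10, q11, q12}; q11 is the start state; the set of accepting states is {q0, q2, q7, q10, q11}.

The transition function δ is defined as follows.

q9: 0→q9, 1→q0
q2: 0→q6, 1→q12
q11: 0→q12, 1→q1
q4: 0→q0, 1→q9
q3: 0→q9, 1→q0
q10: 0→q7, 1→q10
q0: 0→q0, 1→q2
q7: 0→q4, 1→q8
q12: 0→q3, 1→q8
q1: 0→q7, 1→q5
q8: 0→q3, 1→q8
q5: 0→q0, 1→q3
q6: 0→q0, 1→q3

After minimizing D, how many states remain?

Reachable states from the start: {q0,q1,q2,q3,q4,q5,q6,q7,q8,q9,q11,q12}. Unreachable: {q10} — drop them.
Initial partition by acceptance: {q0,q2,q7,q11} | {q1,q3,q4,q5,q6,q8,q9,q12}.
Refine {q0,q2,q7,q11} on symbol 0: members go to different blocks, giving {q2,q7,q11} and {q0}.
Split {q1,q3,q4,q5,q6,q8,q9,q12} by δ(·,0) → {q3,q8,q9,q12} and {q4,q5,q6} and {q1}.
Refine {q2,q7,q11} on symbol 0: members go to different blocks, giving {q2,q7} and {q11}.
Split {q3,q8,q9,q12} by δ(·,1) → {q3,q9} and {q8,q12}.
Stable partition: {q2,q7} | {q3,q9} | {q0} | {q4,q5,q6} | {q1} | {q11} | {q8,q12} — 7 equivalence classes.

7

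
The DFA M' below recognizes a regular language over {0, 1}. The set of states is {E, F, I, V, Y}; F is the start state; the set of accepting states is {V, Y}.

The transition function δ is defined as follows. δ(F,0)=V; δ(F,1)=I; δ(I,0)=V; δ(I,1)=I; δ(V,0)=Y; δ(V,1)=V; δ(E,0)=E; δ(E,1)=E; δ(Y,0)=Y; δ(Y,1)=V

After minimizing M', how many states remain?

States {E} cannot be reached from the start state, so discard them.
Initial partition by acceptance: {V,Y} | {F,I}.
Stable partition: {V,Y} | {F,I} — 2 equivalence classes.

2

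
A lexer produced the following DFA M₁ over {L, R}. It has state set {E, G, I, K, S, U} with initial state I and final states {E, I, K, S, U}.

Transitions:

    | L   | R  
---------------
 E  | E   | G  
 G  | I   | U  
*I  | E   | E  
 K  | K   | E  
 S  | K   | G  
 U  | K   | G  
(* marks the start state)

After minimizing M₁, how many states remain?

5

Reachable states from the start: {E,G,I,K,U}. Unreachable: {S} — drop them.
Start with accepting vs non-accepting: {E,I,K,U} | {G}.
Split {E,I,K,U} by δ(·,R) → {E,U} and {I,K}.
Split {E,U} by δ(·,L) → {U} and {E}.
On input L, block {I,K} splits into {I} and {K}.
No further refinement is possible. Final partition (5 blocks): {U} | {G} | {I} | {E} | {K}.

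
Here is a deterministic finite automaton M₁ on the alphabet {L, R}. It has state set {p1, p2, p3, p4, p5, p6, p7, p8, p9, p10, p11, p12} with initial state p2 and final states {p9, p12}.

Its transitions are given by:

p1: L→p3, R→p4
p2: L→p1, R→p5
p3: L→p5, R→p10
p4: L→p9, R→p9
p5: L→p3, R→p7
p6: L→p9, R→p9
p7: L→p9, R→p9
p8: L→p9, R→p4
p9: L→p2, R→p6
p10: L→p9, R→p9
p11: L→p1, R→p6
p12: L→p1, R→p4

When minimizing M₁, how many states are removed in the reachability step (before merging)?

BFS from p2 reaches {p1, p2, p3, p4, p5, p6, p7, p9, p10}; the 3 state(s) p8, p11, p12 are never visited.

3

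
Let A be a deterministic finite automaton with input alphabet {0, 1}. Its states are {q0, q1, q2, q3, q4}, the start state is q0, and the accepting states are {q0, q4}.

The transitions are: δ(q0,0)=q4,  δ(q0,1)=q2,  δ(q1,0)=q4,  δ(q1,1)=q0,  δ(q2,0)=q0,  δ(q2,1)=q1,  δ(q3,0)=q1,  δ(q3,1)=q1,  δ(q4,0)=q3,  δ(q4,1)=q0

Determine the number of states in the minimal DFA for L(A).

Every state is reachable, so we keep all 5.
P0 = {q0,q4} | {q1,q2,q3}.
Split {q0,q4} by δ(·,0) → {q0} and {q4}.
Refine {q1,q2,q3} on symbol 0: members go to different blocks, giving {q1} and {q2} and {q3}.
No further refinement is possible. Final partition (5 blocks): {q0} | {q1} | {q4} | {q2} | {q3}.

5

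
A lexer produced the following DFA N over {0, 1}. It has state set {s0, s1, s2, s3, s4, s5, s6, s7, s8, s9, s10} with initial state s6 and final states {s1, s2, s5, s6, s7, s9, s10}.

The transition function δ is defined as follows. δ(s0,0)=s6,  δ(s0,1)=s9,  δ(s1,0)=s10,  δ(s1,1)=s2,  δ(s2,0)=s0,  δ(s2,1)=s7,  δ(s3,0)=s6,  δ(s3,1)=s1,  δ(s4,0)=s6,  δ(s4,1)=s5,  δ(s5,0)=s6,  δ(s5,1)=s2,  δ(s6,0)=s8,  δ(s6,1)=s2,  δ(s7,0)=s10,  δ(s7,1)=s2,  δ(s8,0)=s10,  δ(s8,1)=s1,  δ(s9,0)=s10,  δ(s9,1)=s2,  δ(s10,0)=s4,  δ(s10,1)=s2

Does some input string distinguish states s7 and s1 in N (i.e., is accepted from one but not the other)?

Reachable states from the start: {s0,s1,s2,s4,s5,s6,s7,s8,s9,s10}. Unreachable: {s3} — drop them.
P0 = {s1,s2,s5,s6,s7,s9,s10} | {s0,s4,s8}.
On input 0, block {s1,s2,s5,s6,s7,s9,s10} splits into {s1,s5,s7,s9} and {s2,s6,s10}.
Refine {s2,s6,s10} on symbol 1: members go to different blocks, giving {s6,s10} and {s2}.
Stable partition: {s1,s5,s7,s9} | {s0,s4,s8} | {s6,s10} | {s2} — 4 equivalence classes.
s7 and s1 lie in the same block of the stable partition, so they are equivalent — no string distinguishes them.

No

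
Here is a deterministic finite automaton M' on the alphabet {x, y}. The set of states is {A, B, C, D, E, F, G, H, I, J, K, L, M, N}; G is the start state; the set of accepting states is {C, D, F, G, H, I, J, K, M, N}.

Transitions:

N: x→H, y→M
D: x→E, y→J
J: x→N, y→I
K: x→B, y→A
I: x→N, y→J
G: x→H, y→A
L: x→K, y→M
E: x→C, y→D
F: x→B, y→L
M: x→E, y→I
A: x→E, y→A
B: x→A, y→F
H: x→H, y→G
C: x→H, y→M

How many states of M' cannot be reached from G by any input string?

4

No path from G leads to B, F, K, L; the other 10 states are all reachable.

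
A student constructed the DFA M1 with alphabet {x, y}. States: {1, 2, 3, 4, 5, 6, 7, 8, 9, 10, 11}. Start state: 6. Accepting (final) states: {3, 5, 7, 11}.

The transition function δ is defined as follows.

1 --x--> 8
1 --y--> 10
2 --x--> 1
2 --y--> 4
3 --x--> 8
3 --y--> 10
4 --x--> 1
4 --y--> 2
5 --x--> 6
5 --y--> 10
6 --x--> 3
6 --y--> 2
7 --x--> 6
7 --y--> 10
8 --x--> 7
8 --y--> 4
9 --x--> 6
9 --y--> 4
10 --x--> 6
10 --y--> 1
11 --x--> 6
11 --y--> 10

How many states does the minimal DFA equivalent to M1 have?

Reachable states from the start: {1,2,3,4,6,7,8,10}. Unreachable: {5,9,11} — drop them.
Start with accepting vs non-accepting: {3,7} | {1,2,4,6,8,10}.
On input x, block {1,2,4,6,8,10} splits into {1,2,4,10} and {6,8}.
Refine {1,2,4,10} on symbol x: members go to different blocks, giving {1,10} and {2,4}.
The partition is now stable with 4 blocks: {3,7} | {1,10} | {6,8} | {2,4}.

4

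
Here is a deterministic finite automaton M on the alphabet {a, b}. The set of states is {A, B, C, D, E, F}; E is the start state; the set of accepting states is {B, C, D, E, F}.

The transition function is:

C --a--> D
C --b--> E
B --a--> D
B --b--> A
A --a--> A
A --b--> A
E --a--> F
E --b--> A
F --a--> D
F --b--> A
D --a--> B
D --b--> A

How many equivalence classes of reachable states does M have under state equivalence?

2

First remove the unreachable states {C}; 5 states remain.
Start with accepting vs non-accepting: {B,D,E,F} | {A}.
Stable partition: {B,D,E,F} | {A} — 2 equivalence classes.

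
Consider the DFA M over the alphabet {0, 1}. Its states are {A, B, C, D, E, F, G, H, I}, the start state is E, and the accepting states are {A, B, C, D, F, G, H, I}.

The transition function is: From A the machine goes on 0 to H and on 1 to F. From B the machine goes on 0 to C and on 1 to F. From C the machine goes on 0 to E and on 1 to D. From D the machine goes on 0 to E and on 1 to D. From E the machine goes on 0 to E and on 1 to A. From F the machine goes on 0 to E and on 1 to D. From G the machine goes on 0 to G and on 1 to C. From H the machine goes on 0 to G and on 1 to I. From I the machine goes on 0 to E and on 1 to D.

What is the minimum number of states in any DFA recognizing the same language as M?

3

Reachable states from the start: {A,C,D,E,F,G,H,I}. Unreachable: {B} — drop them.
Start with accepting vs non-accepting: {A,C,D,F,G,H,I} | {E}.
On input 0, block {A,C,D,F,G,H,I} splits into {C,D,F,I} and {A,G,H}.
No further refinement is possible. Final partition (3 blocks): {C,D,F,I} | {E} | {A,G,H}.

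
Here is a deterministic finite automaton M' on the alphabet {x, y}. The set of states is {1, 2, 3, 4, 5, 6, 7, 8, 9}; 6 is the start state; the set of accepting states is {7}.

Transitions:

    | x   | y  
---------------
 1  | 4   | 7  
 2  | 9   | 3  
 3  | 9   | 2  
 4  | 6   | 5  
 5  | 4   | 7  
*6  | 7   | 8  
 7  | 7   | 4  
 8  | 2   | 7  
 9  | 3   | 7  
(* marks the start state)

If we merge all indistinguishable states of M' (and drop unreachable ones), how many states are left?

6

First remove the unreachable states {1}; 8 states remain.
Initial partition by acceptance: {7} | {2,3,4,5,6,8,9}.
Refine {2,3,4,5,6,8,9} on symbol x: members go to different blocks, giving {2,3,4,5,8,9} and {6}.
Refine {2,3,4,5,8,9} on symbol x: members go to different blocks, giving {2,3,5,8,9} and {4}.
Split {2,3,5,8,9} by δ(·,x) → {2,3,8,9} and {5}.
Refine {2,3,8,9} on symbol y: members go to different blocks, giving {2,3} and {8,9}.
No further refinement is possible. Final partition (6 blocks): {7} | {2,3} | {6} | {4} | {5} | {8,9}.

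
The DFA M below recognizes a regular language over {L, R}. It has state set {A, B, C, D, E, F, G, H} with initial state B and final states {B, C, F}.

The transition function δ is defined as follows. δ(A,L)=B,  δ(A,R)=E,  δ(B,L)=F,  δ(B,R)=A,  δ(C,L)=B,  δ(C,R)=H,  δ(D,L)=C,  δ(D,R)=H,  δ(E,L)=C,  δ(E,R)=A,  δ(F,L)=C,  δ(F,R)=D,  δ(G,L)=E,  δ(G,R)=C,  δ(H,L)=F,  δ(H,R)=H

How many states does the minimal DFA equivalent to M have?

2

First remove the unreachable states {G}; 7 states remain.
Start with accepting vs non-accepting: {B,C,F} | {A,D,E,H}.
The partition is now stable with 2 blocks: {B,C,F} | {A,D,E,H}.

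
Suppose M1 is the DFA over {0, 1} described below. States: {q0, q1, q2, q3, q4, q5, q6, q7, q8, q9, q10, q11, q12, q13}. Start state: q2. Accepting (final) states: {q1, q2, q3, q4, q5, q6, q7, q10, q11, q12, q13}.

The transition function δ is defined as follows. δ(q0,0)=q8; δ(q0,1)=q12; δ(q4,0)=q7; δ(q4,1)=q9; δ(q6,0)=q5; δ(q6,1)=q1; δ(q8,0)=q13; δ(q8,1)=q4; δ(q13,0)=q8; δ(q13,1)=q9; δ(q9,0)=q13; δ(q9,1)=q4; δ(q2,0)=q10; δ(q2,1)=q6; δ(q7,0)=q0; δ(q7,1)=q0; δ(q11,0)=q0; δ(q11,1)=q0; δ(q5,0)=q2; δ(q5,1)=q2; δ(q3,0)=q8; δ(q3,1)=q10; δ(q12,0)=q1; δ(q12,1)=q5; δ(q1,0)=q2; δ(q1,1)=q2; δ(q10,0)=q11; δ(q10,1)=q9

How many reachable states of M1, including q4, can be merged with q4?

2

Reachable states from the start: {q0,q1,q2,q4,q5,q6,q7,q8,q9,q10,q11,q12,q13}. Unreachable: {q3} — drop them.
Initial partition by acceptance: {q1,q2,q4,q5,q6,q7,q10,q11,q12,q13} | {q0,q8,q9}.
On input 0, block {q1,q2,q4,q5,q6,q7,q10,q11,q12,q13} splits into {q1,q2,q4,q5,q6,q10,q12} and {q7,q11,q13}.
Split {q1,q2,q4,q5,q6,q10,q12} by δ(·,0) → {q1,q2,q5,q6,q12} and {q4,q10}.
On input 0, block {q1,q2,q5,q6,q12} splits into {q1,q5,q6,q12} and {q2}.
On input 0, block {q1,q5,q6,q12} splits into {q1,q5} and {q6,q12}.
On input 0, block {q0,q8,q9} splits into {q8,q9} and {q0}.
On input 0, block {q7,q11,q13} splits into {q7,q11} and {q13}.
The partition is now stable with 8 blocks: {q1,q5} | {q8,q9} | {q7,q11} | {q4,q10} | {q2} | {q6,q12} | {q0} | {q13}.
The equivalence class containing q4 is {q4,q10}, of size 2.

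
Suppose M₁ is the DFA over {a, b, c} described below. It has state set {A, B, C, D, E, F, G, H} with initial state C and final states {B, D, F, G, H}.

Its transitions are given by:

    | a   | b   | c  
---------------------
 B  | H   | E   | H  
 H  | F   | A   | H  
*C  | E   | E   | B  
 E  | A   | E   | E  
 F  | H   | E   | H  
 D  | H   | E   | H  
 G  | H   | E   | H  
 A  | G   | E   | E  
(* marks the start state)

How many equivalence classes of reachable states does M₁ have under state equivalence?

Reachable states from the start: {A,B,C,E,F,G,H}. Unreachable: {D} — drop them.
Initial partition by acceptance: {B,F,G,H} | {A,C,E}.
On input a, block {A,C,E} splits into {C,E} and {A}.
Split {B,F,G,H} by δ(·,b) → {B,F,G} and {H}.
Refine {C,E} on symbol a: members go to different blocks, giving {C} and {E}.
No further refinement is possible. Final partition (5 blocks): {B,F,G} | {C} | {A} | {H} | {E}.

5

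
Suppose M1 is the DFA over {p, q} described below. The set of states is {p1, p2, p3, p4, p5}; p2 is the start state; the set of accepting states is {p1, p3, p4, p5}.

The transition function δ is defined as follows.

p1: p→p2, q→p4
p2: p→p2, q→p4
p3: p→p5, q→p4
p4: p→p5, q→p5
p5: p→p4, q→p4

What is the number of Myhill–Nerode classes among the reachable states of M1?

States {p1,p3} cannot be reached from the start state, so discard them.
Initial partition by acceptance: {p4,p5} | {p2}.
Stable partition: {p4,p5} | {p2} — 2 equivalence classes.

2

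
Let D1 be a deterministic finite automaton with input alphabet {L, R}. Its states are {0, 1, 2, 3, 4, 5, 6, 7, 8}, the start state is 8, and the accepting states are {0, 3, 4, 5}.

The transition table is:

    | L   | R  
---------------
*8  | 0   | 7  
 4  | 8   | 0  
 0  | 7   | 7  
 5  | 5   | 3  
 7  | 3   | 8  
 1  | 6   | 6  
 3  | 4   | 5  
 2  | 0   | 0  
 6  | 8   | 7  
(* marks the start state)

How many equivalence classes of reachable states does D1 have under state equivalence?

Reachable states from the start: {0,3,4,5,7,8}. Unreachable: {1,2,6} — drop them.
Initial partition by acceptance: {0,3,4,5} | {7,8}.
Split {0,3,4,5} by δ(·,L) → {0,4} and {3,5}.
Split {0,4} by δ(·,R) → {0} and {4}.
Split {7,8} by δ(·,L) → {7} and {8}.
Refine {3,5} on symbol L: members go to different blocks, giving {3} and {5}.
The partition is now stable with 6 blocks: {0} | {7} | {3} | {4} | {8} | {5}.

6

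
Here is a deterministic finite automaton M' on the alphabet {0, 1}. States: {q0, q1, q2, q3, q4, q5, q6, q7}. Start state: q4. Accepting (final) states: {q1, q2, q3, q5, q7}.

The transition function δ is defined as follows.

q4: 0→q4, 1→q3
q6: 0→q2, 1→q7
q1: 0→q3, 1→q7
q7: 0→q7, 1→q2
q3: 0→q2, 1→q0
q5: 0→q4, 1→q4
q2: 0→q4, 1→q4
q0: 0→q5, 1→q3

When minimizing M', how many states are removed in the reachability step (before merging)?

Starting at q4 and following transitions, the reachable set is {q0, q2, q3, q4, q5}. That leaves q1, q6, q7 unreachable — 3 in total.

3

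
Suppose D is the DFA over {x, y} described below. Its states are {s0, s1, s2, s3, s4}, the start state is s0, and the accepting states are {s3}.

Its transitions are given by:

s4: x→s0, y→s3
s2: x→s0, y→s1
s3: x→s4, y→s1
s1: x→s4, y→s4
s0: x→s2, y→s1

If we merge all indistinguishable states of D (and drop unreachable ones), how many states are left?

Every state is reachable, so we keep all 5.
Start with accepting vs non-accepting: {s3} | {s0,s1,s2,s4}.
Refine {s0,s1,s2,s4} on symbol y: members go to different blocks, giving {s0,s1,s2} and {s4}.
On input x, block {s0,s1,s2} splits into {s0,s2} and {s1}.
No further refinement is possible. Final partition (4 blocks): {s3} | {s0,s2} | {s4} | {s1}.

4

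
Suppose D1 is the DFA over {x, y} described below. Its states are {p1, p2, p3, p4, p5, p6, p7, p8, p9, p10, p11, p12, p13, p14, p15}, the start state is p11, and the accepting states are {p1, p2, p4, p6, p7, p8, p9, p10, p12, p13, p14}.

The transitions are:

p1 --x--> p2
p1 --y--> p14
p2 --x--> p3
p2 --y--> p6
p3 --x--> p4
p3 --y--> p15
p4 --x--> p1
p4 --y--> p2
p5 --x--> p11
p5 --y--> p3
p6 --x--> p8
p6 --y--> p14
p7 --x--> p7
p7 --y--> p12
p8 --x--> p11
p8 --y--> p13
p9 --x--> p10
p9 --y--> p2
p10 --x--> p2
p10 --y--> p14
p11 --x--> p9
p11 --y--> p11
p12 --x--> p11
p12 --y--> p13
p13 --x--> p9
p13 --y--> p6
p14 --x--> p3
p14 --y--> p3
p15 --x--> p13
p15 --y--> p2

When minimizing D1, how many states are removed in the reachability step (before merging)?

3

Starting at p11 and following transitions, the reachable set is {p1, p2, p3, p4, p6, p8, p9, p10, p11, p13, p14, p15}. That leaves p5, p7, p12 unreachable — 3 in total.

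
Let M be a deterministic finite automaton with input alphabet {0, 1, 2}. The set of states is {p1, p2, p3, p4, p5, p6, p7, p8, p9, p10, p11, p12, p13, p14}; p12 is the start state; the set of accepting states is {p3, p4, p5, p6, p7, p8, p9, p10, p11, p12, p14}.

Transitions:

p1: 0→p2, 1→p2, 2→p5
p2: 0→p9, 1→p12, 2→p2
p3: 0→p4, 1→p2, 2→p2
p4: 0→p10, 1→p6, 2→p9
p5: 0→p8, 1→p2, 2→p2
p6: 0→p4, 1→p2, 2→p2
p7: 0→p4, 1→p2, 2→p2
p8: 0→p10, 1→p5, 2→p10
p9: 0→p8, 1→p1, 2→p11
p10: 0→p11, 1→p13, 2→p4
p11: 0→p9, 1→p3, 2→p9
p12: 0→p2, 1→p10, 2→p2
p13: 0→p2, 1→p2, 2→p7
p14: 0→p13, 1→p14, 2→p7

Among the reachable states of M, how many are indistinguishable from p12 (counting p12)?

1

States {p14} cannot be reached from the start state, so discard them.
Start with accepting vs non-accepting: {p3,p4,p5,p6,p7,p8,p9,p10,p11,p12} | {p1,p2,p13}.
On input 0, block {p3,p4,p5,p6,p7,p8,p9,p10,p11,p12} splits into {p3,p4,p5,p6,p7,p8,p9,p10,p11} and {p12}.
Refine {p3,p4,p5,p6,p7,p8,p9,p10,p11} on symbol 1: members go to different blocks, giving {p3,p5,p6,p7,p9,p10} and {p4,p8,p11}.
Refine {p3,p5,p6,p7,p9,p10} on symbol 2: members go to different blocks, giving {p3,p5,p6,p7} and {p9,p10}.
Split {p1,p2,p13} by δ(·,0) → {p1,p13} and {p2}.
The partition is now stable with 6 blocks: {p3,p5,p6,p7} | {p1,p13} | {p12} | {p4,p8,p11} | {p9,p10} | {p2}.
The equivalence class containing p12 is {p12}, of size 1.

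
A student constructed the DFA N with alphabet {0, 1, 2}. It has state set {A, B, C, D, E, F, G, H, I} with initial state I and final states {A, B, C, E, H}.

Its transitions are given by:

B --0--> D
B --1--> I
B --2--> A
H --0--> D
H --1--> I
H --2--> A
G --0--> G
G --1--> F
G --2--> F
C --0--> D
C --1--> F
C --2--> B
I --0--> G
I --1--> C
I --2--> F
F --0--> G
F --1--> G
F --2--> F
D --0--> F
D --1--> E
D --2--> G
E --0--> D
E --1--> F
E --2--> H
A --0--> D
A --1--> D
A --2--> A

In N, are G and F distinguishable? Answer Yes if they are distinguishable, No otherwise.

Initial partition by acceptance: {A,B,C,E,H} | {D,F,G,I}.
Refine {D,F,G,I} on symbol 1: members go to different blocks, giving {D,I} and {F,G}.
On input 1, block {A,B,C,E,H} splits into {A,B,H} and {C,E}.
No further refinement is possible. Final partition (4 blocks): {A,B,H} | {D,I} | {F,G} | {C,E}.
G and F lie in the same block of the stable partition, so they are equivalent — no string distinguishes them.

No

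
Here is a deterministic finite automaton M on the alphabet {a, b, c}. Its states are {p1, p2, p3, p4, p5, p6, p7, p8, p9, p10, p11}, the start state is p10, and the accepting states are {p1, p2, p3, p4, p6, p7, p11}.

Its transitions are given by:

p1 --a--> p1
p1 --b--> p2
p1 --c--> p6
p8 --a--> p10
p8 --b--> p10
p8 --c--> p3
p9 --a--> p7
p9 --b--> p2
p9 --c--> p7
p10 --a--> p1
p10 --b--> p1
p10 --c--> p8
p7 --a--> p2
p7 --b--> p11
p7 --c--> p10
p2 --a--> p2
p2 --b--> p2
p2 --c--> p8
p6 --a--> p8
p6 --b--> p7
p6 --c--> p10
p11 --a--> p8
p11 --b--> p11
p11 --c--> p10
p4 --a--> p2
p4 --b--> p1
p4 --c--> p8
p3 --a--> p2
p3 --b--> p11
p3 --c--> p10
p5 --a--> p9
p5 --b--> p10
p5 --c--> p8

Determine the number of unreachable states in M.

3

No path from p10 leads to p4, p5, p9; the other 8 states are all reachable.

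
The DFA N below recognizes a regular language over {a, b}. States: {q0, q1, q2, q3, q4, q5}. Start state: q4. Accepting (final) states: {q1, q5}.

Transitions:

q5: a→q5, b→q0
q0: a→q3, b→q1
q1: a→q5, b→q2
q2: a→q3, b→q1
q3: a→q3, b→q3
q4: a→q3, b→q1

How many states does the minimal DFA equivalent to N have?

Every state is reachable, so we keep all 6.
Initial partition by acceptance: {q1,q5} | {q0,q2,q3,q4}.
Refine {q0,q2,q3,q4} on symbol b: members go to different blocks, giving {q0,q2,q4} and {q3}.
The partition is now stable with 3 blocks: {q1,q5} | {q0,q2,q4} | {q3}.

3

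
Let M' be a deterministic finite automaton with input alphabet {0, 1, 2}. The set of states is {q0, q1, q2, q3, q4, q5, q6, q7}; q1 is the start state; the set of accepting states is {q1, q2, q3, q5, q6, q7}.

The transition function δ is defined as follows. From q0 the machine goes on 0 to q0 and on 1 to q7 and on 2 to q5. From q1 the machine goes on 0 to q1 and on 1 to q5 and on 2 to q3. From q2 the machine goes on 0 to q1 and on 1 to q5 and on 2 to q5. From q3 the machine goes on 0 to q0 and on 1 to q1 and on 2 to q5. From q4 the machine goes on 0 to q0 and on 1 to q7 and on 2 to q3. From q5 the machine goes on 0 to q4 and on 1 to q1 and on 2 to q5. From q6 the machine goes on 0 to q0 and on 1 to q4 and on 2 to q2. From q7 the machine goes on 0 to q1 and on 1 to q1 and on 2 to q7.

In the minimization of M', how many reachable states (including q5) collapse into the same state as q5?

States {q2,q6} cannot be reached from the start state, so discard them.
Initial partition by acceptance: {q1,q3,q5,q7} | {q0,q4}.
Refine {q1,q3,q5,q7} on symbol 0: members go to different blocks, giving {q1,q7} and {q3,q5}.
Split {q1,q7} by δ(·,1) → {q1} and {q7}.
No further refinement is possible. Final partition (4 blocks): {q1} | {q0,q4} | {q3,q5} | {q7}.
The equivalence class containing q5 is {q3,q5}, of size 2.

2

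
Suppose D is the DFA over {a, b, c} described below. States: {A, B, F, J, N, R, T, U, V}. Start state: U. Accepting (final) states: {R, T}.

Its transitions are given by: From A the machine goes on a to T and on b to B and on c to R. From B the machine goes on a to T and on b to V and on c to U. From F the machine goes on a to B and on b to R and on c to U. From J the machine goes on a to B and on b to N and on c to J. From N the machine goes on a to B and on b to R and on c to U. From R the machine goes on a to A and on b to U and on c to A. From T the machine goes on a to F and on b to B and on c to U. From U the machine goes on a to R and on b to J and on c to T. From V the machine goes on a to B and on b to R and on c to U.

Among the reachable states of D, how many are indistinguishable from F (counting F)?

3

Initial partition by acceptance: {R,T} | {A,B,F,J,N,U,V}.
Split {A,B,F,J,N,U,V} by δ(·,a) → {F,J,N,V} and {A,B,U}.
Split {R,T} by δ(·,a) → {T} and {R}.
On input b, block {F,J,N,V} splits into {F,N,V} and {J}.
Split {A,B,U} by δ(·,a) → {A,B} and {U}.
Split {A,B} by δ(·,b) → {A} and {B}.
The partition is now stable with 7 blocks: {T} | {F,N,V} | {A} | {R} | {J} | {U} | {B}.
The equivalence class containing F is {F,N,V}, of size 3.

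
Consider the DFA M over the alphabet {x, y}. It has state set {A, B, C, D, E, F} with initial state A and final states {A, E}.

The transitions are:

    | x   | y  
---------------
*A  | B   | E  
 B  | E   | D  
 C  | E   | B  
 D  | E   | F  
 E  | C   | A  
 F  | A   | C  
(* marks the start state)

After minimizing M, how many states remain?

2

Every state is reachable, so we keep all 6.
Initial partition by acceptance: {A,E} | {B,C,D,F}.
Stable partition: {A,E} | {B,C,D,F} — 2 equivalence classes.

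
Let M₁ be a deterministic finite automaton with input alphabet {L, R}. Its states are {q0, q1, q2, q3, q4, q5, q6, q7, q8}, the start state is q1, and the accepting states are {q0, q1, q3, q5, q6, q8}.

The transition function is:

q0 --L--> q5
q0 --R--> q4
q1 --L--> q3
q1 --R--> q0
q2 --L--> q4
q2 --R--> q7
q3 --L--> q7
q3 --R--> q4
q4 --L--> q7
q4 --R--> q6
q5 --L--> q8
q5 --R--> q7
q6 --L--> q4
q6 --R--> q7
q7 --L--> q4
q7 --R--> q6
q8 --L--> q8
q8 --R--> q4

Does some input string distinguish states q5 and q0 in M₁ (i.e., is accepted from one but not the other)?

No

Reachable states from the start: {q0,q1,q3,q4,q5,q6,q7,q8}. Unreachable: {q2} — drop them.
Start with accepting vs non-accepting: {q0,q1,q3,q5,q6,q8} | {q4,q7}.
On input L, block {q0,q1,q3,q5,q6,q8} splits into {q0,q1,q5,q8} and {q3,q6}.
On input L, block {q0,q1,q5,q8} splits into {q0,q5,q8} and {q1}.
No further refinement is possible. Final partition (4 blocks): {q0,q5,q8} | {q4,q7} | {q3,q6} | {q1}.
q5 and q0 lie in the same block of the stable partition, so they are equivalent — no string distinguishes them.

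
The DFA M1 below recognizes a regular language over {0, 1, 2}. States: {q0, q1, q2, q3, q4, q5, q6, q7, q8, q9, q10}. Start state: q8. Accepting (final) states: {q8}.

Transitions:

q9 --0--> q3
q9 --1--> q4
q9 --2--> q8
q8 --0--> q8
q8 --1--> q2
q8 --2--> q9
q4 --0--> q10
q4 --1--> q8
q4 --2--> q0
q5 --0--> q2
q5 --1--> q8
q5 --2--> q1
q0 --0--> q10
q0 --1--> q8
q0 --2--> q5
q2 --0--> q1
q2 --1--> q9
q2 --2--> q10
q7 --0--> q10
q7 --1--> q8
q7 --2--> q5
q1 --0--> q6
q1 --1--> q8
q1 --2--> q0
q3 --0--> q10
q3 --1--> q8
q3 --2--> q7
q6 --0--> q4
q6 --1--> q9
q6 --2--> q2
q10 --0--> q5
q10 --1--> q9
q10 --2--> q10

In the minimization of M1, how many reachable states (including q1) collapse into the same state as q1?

6

All states are reachable from the start state.
Initial partition by acceptance: {q8} | {q0,q1,q2,q3,q4,q5,q6,q7,q9,q10}.
On input 1, block {q0,q1,q2,q3,q4,q5,q6,q7,q9,q10} splits into {q0,q1,q3,q4,q5,q7} and {q2,q6,q9,q10}.
On input 1, block {q2,q6,q9,q10} splits into {q2,q6,q10} and {q9}.
Stable partition: {q8} | {q0,q1,q3,q4,q5,q7} | {q2,q6,q10} | {q9} — 4 equivalence classes.
The equivalence class containing q1 is {q0,q1,q3,q4,q5,q7}, of size 6.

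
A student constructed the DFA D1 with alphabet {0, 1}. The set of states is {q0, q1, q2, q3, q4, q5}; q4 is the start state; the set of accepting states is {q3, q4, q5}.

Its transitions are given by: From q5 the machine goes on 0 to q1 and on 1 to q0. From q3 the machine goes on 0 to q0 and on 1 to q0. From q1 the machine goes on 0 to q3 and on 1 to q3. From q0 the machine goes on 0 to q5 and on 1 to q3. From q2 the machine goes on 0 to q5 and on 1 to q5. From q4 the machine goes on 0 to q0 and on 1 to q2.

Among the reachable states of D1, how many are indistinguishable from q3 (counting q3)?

3

Initial partition by acceptance: {q3,q4,q5} | {q0,q1,q2}.
Stable partition: {q3,q4,q5} | {q0,q1,q2} — 2 equivalence classes.
The equivalence class containing q3 is {q3,q4,q5}, of size 3.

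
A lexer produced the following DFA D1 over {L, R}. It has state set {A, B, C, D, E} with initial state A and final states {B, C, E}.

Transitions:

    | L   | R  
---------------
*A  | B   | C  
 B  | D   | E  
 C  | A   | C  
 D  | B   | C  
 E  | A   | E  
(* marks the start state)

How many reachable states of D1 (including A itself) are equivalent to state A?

All states are reachable from the start state.
P0 = {B,C,E} | {A,D}.
Stable partition: {B,C,E} | {A,D} — 2 equivalence classes.
The equivalence class containing A is {A,D}, of size 2.

2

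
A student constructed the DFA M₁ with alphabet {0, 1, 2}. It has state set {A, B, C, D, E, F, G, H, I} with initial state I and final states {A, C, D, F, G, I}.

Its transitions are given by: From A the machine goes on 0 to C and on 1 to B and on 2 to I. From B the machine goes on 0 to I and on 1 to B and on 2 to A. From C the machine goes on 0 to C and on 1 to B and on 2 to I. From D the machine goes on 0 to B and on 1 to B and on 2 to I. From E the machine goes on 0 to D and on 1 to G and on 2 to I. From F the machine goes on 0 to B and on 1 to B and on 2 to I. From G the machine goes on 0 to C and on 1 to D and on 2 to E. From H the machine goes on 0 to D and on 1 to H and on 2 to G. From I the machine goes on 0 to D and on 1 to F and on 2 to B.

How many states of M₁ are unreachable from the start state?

3

No path from I leads to E, G, H; the other 6 states are all reachable.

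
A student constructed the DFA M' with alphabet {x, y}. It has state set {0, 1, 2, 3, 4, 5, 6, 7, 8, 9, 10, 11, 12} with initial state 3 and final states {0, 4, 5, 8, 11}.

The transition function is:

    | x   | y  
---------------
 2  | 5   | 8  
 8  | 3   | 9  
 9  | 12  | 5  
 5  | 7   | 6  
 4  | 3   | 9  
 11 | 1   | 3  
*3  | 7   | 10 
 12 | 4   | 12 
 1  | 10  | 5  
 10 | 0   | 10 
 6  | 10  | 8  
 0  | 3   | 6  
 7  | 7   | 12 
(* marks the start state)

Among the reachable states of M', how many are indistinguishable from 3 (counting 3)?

Reachable states from the start: {0,3,4,5,6,7,8,9,10,12}. Unreachable: {1,2,11} — drop them.
Start with accepting vs non-accepting: {0,4,5,8} | {3,6,7,9,10,12}.
On input x, block {3,6,7,9,10,12} splits into {3,6,7,9} and {10,12}.
On input x, block {3,6,7,9} splits into {3,7} and {6,9}.
No further refinement is possible. Final partition (4 blocks): {0,4,5,8} | {3,7} | {10,12} | {6,9}.
The equivalence class containing 3 is {3,7}, of size 2.

2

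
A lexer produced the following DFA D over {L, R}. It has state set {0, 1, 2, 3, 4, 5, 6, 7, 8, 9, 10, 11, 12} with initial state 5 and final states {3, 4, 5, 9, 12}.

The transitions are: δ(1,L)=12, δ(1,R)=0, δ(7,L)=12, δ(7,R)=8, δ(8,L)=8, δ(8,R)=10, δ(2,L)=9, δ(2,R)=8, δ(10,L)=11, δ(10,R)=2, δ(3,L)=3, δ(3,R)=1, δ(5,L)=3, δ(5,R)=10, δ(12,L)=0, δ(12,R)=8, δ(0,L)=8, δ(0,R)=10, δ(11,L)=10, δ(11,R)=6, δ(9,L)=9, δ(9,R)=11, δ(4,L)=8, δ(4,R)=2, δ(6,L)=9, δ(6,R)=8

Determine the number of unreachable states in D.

2

BFS from 5 reaches {0, 1, 2, 3, 5, 6, 8, 9, 10, 11, 12}; the 2 state(s) 4, 7 are never visited.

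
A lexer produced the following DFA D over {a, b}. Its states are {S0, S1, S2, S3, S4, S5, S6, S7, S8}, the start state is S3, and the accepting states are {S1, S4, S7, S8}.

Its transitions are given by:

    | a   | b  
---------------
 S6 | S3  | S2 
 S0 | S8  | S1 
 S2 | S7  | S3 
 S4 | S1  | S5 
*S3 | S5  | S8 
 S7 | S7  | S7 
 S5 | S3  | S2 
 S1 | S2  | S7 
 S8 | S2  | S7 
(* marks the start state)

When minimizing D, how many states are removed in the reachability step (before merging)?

Starting at S3 and following transitions, the reachable set is {S2, S3, S5, S7, S8}. That leaves S0, S1, S4, S6 unreachable — 4 in total.

4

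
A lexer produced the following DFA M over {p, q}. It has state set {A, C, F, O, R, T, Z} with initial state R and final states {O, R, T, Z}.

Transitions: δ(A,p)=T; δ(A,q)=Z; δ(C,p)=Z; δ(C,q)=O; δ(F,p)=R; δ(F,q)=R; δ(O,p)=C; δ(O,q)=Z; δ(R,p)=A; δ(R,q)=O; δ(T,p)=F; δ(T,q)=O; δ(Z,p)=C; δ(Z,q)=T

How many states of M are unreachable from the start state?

Exploring from R, all states are eventually visited, so none are unreachable.

0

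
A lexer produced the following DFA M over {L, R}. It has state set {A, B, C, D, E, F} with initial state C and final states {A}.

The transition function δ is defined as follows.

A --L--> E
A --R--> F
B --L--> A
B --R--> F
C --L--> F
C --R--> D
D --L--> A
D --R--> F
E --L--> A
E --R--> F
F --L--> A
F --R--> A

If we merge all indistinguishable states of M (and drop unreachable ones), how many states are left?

States {B} cannot be reached from the start state, so discard them.
Start with accepting vs non-accepting: {A} | {C,D,E,F}.
Refine {C,D,E,F} on symbol L: members go to different blocks, giving {D,E,F} and {C}.
Refine {D,E,F} on symbol R: members go to different blocks, giving {D,E} and {F}.
Stable partition: {A} | {D,E} | {C} | {F} — 4 equivalence classes.

4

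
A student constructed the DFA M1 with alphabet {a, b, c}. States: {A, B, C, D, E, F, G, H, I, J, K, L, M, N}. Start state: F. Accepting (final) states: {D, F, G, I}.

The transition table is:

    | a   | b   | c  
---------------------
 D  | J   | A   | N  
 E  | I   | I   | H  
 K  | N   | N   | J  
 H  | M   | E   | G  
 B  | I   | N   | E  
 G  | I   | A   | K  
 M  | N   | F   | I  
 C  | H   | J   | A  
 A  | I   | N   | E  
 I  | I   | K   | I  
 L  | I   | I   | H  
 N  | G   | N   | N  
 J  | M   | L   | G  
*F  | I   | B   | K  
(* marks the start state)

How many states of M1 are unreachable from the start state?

2

Starting at F and following transitions, the reachable set is {A, B, E, F, G, H, I, J, K, L, M, N}. That leaves C, D unreachable — 2 in total.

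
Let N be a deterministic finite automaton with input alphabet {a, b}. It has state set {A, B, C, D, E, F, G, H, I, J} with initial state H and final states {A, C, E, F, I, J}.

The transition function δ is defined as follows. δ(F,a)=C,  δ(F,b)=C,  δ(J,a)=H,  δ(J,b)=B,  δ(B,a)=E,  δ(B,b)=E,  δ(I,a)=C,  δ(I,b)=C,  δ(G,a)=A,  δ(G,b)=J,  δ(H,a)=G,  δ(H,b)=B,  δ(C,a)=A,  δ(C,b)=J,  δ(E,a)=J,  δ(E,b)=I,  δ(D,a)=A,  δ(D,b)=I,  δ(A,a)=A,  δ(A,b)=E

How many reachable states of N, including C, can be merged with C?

Reachable states from the start: {A,B,C,E,G,H,I,J}. Unreachable: {D,F} — drop them.
Start with accepting vs non-accepting: {A,C,E,I,J} | {B,G,H}.
Refine {A,C,E,I,J} on symbol a: members go to different blocks, giving {A,C,E,I} and {J}.
Refine {A,C,E,I} on symbol a: members go to different blocks, giving {A,C,I} and {E}.
On input b, block {A,C,I} splits into {A} and {C} and {I}.
On input a, block {B,G,H} splits into {B} and {G} and {H}.
Stable partition: {A} | {B} | {J} | {E} | {C} | {I} | {G} | {H} — 8 equivalence classes.
State C belongs to the block {C}, which has 1 states.

1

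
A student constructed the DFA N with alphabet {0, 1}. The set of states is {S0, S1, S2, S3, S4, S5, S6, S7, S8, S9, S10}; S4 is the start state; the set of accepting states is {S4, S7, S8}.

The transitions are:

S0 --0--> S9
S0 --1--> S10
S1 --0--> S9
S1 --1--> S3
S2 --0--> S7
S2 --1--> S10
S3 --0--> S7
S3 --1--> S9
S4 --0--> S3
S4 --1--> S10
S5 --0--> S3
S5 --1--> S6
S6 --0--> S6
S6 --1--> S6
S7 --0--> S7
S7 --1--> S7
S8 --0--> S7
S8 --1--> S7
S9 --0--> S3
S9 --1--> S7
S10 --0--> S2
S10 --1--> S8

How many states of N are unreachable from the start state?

No path from S4 leads to S0, S1, S5, S6; the other 7 states are all reachable.

4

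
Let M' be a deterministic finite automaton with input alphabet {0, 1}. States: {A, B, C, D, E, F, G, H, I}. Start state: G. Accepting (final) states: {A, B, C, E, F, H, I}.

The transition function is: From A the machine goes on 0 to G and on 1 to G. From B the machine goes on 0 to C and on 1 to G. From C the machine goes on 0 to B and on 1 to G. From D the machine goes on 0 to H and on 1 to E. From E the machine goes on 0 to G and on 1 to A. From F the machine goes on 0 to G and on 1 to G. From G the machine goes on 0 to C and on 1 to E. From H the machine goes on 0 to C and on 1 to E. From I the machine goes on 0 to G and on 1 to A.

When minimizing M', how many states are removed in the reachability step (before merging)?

4

No path from G leads to D, F, H, I; the other 5 states are all reachable.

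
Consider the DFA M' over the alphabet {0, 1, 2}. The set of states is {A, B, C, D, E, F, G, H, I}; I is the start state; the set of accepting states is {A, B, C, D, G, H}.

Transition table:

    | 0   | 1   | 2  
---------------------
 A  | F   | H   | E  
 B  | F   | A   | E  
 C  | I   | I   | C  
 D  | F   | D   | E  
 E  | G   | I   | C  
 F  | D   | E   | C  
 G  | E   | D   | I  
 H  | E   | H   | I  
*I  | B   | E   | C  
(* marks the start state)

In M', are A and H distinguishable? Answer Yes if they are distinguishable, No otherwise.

P0 = {A,B,C,D,G,H} | {E,F,I}.
On input 1, block {A,B,C,D,G,H} splits into {A,B,D,G,H} and {C}.
Stable partition: {A,B,D,G,H} | {E,F,I} | {C} — 3 equivalence classes.
A and H lie in the same block of the stable partition, so they are equivalent — no string distinguishes them.

No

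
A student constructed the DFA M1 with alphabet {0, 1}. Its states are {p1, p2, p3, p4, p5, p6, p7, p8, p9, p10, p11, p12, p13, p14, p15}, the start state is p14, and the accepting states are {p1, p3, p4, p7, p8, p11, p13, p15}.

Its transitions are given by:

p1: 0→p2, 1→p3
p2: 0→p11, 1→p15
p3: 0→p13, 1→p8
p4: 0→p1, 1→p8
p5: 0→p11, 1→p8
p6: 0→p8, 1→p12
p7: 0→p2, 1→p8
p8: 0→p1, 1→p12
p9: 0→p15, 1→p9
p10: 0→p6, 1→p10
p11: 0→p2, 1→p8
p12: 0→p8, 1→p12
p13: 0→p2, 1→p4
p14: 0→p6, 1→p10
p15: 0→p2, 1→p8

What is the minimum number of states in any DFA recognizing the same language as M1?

First remove the unreachable states {p5,p7,p9}; 12 states remain.
P0 = {p1,p3,p4,p8,p11,p13,p15} | {p2,p6,p10,p12,p14}.
Split {p1,p3,p4,p8,p11,p13,p15} by δ(·,0) → {p1,p11,p13,p15} and {p3,p4,p8}.
Refine {p2,p6,p10,p12,p14} on symbol 0: members go to different blocks, giving {p6,p12} and {p10,p14} and {p2}.
On input 1, block {p3,p4,p8} splits into {p3,p4} and {p8}.
Refine {p1,p11,p13,p15} on symbol 1: members go to different blocks, giving {p1,p13} and {p11,p15}.
No further refinement is possible. Final partition (7 blocks): {p1,p13} | {p6,p12} | {p3,p4} | {p10,p14} | {p2} | {p8} | {p11,p15}.

7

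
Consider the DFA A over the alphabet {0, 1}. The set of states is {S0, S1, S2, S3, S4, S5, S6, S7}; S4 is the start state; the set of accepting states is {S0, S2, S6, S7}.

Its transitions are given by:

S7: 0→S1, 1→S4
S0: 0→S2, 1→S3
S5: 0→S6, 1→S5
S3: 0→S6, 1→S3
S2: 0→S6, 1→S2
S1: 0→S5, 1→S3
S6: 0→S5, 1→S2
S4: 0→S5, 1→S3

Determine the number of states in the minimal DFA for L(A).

4

Reachable states from the start: {S2,S3,S4,S5,S6}. Unreachable: {S0,S1,S7} — drop them.
P0 = {S2,S6} | {S3,S4,S5}.
Split {S2,S6} by δ(·,0) → {S2} and {S6}.
Split {S3,S4,S5} by δ(·,0) → {S3,S5} and {S4}.
No further refinement is possible. Final partition (4 blocks): {S2} | {S3,S5} | {S6} | {S4}.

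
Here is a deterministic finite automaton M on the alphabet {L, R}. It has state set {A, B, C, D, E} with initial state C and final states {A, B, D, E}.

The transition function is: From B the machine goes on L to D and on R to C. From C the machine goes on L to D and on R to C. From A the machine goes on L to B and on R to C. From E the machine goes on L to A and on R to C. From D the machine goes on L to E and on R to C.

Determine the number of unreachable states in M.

Every one of the 5 states is reachable from C.

0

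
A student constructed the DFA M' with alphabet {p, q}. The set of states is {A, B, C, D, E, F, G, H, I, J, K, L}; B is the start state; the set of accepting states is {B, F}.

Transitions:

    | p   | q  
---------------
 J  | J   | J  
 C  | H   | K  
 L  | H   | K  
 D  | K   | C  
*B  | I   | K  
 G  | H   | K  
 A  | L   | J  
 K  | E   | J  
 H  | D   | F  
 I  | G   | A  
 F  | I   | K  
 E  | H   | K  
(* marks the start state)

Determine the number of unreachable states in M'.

0

Exploring from B, all states are eventually visited, so none are unreachable.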